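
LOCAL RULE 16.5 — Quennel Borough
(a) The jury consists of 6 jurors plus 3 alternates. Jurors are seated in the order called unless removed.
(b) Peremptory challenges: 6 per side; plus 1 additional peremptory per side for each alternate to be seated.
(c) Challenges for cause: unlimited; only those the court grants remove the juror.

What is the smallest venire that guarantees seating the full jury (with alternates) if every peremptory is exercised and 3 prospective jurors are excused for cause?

Seats to fill: 6 + 3 alternates = 9.
Peremptories: 6 + 1×3 = 9 per side × 2 sides = 18.
For-cause removals: 3.
Minimum venire: 9 + 18 + 3 = 30.

30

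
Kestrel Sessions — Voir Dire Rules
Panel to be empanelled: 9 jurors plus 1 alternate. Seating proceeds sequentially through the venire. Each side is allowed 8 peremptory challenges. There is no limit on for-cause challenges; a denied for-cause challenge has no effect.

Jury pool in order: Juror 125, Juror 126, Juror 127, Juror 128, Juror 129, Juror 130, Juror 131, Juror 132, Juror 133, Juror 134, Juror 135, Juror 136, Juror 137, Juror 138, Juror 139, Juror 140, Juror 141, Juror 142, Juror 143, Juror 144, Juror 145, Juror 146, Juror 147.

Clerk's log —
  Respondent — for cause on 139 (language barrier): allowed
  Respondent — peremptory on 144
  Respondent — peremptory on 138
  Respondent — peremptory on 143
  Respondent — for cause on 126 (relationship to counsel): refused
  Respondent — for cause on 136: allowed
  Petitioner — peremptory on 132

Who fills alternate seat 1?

Removed: #132, #136, #138, #139, #143, #144. (#126 stays — for-cause denied.)
Seating in order: seats 1–9 → #125, #126, #127, #128, #129, #130, #131, #133, #134; alternates → #135.
So alternate 1 is #135.

135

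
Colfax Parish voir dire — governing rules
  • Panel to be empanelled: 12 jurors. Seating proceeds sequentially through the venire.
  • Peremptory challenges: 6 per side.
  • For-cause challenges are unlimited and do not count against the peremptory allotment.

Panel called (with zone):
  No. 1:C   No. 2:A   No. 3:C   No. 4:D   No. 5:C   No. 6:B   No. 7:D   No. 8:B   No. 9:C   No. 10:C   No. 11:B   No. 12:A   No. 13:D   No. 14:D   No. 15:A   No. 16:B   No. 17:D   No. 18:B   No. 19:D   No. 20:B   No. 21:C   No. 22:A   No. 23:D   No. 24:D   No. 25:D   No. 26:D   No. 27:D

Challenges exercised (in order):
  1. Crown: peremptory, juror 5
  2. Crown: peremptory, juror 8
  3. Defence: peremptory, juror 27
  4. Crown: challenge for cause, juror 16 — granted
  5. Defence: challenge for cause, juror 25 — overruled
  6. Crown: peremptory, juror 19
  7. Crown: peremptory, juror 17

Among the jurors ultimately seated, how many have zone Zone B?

Removed: #5, #8, #16, #17, #19, #27.
Seated jurors 1–12: #1, #2, #3, #4, #6, #7, #9, #10, #11, #12, #13, #14.
Of those, in Zone B: #6, #11 → 2.

2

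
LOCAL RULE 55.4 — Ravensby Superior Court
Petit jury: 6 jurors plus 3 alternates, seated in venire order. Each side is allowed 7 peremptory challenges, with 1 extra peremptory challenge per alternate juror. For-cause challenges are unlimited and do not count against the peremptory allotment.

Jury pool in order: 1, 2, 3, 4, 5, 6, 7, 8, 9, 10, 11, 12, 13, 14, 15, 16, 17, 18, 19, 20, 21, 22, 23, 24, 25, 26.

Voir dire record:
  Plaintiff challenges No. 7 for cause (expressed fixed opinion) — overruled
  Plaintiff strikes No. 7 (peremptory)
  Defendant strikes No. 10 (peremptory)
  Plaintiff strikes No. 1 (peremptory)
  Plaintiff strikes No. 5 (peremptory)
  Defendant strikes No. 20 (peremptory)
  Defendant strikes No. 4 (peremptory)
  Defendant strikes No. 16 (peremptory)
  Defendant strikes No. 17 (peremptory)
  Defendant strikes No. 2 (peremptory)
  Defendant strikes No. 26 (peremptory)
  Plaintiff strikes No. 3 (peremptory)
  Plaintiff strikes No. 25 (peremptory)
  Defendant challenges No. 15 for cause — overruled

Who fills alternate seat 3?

Removed: #1, #2, #3, #4, #5, #7, #10, #16, #17, #20, #25, #26. (#15 stays — for-cause denied.)
Filling seats in venire order through position 9: #6, #8, #9, #11, #12, #13, #14, #15, #18.
So alternate 3 is #18.

18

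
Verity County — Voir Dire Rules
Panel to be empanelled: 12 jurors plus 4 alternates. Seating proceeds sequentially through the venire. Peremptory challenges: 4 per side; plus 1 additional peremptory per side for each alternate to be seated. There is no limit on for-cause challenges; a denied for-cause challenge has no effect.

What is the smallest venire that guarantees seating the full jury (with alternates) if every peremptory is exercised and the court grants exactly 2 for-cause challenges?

Seats to fill: 12 + 4 alternates = 16.
Peremptories: 4 + 1×4 = 8 per side × 2 sides = 16.
For-cause removals: 2.
Minimum venire: 16 + 16 + 2 = 34.

34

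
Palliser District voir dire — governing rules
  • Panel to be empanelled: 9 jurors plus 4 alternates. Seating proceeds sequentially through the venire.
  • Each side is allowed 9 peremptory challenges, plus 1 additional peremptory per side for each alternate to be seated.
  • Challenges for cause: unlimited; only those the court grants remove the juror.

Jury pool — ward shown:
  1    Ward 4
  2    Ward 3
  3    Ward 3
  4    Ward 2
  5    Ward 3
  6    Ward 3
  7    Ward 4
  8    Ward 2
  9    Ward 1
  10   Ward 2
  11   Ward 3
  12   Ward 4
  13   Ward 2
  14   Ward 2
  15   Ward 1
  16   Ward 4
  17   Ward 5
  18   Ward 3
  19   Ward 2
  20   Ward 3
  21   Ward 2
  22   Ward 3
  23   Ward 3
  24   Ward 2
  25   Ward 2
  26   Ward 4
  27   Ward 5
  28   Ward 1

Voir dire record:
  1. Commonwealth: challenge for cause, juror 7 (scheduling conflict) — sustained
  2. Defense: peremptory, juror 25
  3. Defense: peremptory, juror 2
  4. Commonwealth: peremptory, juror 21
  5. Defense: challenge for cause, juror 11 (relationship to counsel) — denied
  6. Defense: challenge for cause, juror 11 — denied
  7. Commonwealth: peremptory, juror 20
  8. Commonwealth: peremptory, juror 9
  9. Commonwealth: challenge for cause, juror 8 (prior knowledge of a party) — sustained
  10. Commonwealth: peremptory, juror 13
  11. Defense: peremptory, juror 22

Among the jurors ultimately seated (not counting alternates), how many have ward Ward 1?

Removed: #2, #7, #8, #9, #13, #20, #21, #22, #25.
Seated jurors 1–9: #1, #3, #4, #5, #6, #10, #11, #12, #14 (alternates #15, #16, #17, #18 not counted).
None of those are in Ward 1 → 0.

0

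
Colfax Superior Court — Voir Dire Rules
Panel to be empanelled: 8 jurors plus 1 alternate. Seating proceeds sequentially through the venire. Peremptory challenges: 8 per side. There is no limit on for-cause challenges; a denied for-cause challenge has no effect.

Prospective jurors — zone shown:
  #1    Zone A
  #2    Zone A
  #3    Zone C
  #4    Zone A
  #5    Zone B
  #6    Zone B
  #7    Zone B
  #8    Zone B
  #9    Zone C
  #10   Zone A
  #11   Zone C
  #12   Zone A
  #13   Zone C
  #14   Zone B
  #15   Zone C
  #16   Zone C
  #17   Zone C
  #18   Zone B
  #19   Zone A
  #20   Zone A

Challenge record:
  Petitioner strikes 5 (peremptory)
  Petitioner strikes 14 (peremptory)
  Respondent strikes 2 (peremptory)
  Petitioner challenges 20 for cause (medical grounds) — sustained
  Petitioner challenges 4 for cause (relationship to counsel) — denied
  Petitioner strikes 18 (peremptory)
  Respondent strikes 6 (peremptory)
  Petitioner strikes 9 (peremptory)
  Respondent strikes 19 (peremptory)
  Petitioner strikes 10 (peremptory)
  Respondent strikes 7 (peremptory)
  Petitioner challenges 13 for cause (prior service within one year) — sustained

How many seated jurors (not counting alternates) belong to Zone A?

Removed: #2, #5, #6, #7, #9, #10, #13, #14, #18, #19, #20.
Seated jurors 1–8: #1, #3, #4, #8, #11, #12, #15, #16 (alternates #17 not counted).
Of those, in Zone A: #1, #4, #12 → 3.

3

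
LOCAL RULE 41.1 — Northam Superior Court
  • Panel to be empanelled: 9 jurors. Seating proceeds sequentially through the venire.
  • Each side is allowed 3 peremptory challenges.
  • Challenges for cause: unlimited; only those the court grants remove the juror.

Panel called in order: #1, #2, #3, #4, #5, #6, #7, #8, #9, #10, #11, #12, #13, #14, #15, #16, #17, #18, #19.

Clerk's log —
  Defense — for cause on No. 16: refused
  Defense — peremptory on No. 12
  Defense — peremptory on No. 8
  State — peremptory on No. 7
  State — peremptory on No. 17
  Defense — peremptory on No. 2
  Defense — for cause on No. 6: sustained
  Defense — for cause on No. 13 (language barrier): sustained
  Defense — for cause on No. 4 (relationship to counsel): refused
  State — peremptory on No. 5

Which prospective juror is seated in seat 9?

Removed: #2, #5, #6, #7, #8, #12, #13, #17. (#4, #16 stay — for-cause denied.)
Seating in order: seats 1–9 → #1, #3, #4, #9, #10, #11, #14, #15, #16.
So seat 9 is #16.

16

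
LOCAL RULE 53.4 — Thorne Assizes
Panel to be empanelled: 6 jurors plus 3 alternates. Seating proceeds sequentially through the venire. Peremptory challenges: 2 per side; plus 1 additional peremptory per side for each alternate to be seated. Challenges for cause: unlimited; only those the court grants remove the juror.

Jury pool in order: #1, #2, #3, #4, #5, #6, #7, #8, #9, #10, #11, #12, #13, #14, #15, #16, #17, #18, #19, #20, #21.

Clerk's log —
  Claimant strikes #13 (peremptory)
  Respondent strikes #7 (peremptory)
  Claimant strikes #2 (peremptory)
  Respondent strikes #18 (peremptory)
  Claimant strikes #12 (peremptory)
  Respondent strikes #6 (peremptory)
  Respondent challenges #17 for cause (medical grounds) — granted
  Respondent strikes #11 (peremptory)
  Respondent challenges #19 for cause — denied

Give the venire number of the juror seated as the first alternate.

10

Removed: #2, #6, #7, #11, #12, #13, #17, #18. (#19 stays — for-cause denied.)
Seating in order: seats 1–6 → #1, #3, #4, #5, #8, #9; alternates → #10, #14, #15.
So alternate 1 is #10.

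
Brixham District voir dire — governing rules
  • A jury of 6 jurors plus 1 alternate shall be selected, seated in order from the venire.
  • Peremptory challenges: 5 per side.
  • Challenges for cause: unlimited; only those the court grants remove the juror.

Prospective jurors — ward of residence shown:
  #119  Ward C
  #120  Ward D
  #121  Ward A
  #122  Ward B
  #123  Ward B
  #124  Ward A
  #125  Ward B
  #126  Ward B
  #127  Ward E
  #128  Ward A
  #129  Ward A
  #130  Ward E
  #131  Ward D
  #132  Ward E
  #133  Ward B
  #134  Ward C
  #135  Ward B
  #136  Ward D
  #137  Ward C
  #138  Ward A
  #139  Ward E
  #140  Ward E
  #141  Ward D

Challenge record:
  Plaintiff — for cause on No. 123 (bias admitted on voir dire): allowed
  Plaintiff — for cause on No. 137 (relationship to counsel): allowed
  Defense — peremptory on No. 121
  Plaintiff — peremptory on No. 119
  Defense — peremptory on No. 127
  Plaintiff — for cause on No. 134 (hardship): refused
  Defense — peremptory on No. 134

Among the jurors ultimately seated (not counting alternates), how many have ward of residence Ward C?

Removed: #119, #121, #123, #127, #134, #137.
Seated jurors 1–6: #120, #122, #124, #125, #126, #128 (alternates #129 not counted).
None of those are in Ward C → 0.

0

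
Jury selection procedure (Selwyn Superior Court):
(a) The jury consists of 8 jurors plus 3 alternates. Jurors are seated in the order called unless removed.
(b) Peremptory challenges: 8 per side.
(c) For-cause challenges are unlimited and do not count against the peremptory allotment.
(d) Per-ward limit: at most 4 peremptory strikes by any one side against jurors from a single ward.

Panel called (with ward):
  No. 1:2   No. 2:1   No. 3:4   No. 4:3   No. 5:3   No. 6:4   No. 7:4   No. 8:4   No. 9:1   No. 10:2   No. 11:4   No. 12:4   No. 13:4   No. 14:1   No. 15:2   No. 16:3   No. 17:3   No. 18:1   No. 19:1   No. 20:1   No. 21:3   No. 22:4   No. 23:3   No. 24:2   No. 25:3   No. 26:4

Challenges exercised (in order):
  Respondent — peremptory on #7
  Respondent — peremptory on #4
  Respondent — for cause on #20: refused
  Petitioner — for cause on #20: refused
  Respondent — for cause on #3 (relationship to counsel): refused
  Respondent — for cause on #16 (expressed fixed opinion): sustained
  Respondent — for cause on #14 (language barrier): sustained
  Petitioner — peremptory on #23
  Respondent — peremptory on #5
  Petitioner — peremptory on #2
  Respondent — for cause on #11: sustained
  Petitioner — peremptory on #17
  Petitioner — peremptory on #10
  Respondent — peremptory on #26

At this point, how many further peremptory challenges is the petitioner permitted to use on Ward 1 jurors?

3

Petitioner peremptories so far: #23, #2, #17, #10 — 4 of 8 used, 4 left overall.
Against Ward 1: #2 — 1 used; per-ward cap 4 leaves 3.
Binding limit: min(4, 3) = 3.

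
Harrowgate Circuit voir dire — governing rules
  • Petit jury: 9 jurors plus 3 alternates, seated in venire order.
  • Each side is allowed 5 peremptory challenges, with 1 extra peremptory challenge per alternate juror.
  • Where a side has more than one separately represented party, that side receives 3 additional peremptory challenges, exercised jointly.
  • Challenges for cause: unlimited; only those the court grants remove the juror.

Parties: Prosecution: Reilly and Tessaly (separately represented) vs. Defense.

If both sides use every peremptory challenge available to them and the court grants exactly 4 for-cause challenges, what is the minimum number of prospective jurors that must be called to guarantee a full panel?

35

Seats to fill: 9 + 3 alternates = 12.
Peremptories — Prosecution: 5 + 1×3 + 3 = 11; Defense: 5 + 1×3 = 8; total 19.
For-cause removals: 4.
Minimum venire: 12 + 19 + 4 = 35.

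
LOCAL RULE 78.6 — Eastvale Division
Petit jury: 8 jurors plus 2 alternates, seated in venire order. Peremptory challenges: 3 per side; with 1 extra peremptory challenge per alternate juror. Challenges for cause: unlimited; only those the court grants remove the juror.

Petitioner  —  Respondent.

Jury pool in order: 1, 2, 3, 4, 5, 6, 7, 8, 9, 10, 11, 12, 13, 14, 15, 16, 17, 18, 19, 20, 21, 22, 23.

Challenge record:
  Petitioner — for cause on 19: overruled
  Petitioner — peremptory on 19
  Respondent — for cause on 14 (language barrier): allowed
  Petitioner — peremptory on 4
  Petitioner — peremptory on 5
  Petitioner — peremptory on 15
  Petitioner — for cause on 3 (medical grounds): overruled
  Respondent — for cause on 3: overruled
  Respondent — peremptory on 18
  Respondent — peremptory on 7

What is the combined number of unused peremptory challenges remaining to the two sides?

Petitioner allotment: 3 base + 1 × 2 alternates = 5. Respondent allotment: 3 base + 1 × 2 alternates = 5.
Petitioner peremptories used: #19, #4, #5, #15 — 4 (for-cause on #19, #3 don't count).
Respondent peremptories used: #18, #7 — 2 (for-cause on #14, #3 don't count).
Remaining: (5 − 4) + (5 − 2) = 4.

4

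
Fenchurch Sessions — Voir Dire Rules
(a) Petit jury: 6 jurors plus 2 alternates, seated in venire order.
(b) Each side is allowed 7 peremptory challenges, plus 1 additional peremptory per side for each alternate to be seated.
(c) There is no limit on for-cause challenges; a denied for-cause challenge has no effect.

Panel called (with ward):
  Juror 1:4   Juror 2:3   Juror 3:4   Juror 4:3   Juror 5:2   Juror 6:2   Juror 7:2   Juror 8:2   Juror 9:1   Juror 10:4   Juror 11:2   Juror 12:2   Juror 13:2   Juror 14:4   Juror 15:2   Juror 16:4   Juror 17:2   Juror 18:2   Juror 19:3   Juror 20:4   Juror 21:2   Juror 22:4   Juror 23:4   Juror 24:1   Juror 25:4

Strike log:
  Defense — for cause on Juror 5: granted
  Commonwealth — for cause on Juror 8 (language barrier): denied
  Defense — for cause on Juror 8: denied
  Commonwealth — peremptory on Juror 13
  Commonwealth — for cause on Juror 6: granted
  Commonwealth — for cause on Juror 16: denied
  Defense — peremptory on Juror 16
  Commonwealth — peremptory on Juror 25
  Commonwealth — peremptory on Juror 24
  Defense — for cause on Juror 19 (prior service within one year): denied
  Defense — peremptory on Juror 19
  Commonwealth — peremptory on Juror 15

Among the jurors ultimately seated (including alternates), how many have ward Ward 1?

1

Removed: #5, #6, #13, #15, #16, #19, #24, #25.
Seated (8 incl. alternates): #1, #2, #3, #4, #7, #8, #9, #10.
Of those, in Ward 1: #9 → 1.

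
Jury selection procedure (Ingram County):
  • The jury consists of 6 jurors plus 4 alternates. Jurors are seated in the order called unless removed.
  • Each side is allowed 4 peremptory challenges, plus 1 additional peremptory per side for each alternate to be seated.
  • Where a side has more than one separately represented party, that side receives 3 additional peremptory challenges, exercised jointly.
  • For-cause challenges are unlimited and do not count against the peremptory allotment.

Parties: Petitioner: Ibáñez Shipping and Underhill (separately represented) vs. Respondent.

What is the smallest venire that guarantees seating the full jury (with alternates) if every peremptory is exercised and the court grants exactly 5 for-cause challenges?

Seats to fill: 6 + 4 alternates = 10.
Peremptories — Petitioner: 4 + 1×4 + 3 = 11; Respondent: 4 + 1×4 = 8; total 19.
For-cause removals: 5.
Minimum venire: 10 + 19 + 5 = 34.

34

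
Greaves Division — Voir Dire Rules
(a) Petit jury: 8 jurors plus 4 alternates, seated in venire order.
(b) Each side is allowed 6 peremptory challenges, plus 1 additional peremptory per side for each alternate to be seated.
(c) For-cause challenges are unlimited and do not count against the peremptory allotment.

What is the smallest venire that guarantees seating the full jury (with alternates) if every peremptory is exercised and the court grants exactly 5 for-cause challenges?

37

Seats to fill: 8 + 4 alternates = 12.
Peremptories: 6 + 1×4 = 10 per side × 2 sides = 20.
For-cause removals: 5.
Minimum venire: 12 + 20 + 5 = 37.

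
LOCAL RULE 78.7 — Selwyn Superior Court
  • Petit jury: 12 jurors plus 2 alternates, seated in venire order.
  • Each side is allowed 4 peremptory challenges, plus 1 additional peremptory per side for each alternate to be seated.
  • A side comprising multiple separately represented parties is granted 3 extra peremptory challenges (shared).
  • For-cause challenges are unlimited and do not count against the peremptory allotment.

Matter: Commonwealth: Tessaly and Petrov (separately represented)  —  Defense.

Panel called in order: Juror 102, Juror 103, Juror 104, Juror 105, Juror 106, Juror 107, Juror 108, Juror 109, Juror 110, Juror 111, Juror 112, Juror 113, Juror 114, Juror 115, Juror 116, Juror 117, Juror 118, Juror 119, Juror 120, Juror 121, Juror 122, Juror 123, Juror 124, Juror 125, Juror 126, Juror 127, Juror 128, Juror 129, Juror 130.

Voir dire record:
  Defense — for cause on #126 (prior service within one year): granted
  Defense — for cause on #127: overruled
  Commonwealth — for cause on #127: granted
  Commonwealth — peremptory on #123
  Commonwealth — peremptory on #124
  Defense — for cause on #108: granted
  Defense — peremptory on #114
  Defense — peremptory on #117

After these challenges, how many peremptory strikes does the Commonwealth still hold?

7

Commonwealth allotment: 4 base + 1 × 2 alternates + 3 multi-party = 9.
Commonwealth peremptories used: #123, #124 — 2 (the for-cause on #127 doesn't count).
Remaining: 9 − 2 = 7.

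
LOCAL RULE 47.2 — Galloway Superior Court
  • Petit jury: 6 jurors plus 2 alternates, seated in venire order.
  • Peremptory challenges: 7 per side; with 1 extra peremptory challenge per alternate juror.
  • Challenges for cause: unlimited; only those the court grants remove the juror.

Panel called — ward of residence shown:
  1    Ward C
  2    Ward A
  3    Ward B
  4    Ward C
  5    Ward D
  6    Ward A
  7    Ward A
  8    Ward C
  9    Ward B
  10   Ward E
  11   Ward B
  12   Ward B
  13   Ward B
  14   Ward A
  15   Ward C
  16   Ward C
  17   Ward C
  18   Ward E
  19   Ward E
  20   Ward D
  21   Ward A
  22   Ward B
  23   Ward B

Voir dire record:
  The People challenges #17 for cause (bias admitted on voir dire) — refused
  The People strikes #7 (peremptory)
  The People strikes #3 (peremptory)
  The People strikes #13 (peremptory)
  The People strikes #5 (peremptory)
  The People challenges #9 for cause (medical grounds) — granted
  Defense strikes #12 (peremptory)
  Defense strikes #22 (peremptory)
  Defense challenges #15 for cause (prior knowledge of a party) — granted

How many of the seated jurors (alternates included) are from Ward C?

Removed: #3, #5, #7, #9, #12, #13, #15, #22.
Seated (8 incl. alternates): #1, #2, #4, #6, #8, #10, #11, #14.
Of those, in Ward C: #1, #4, #8 → 3.

3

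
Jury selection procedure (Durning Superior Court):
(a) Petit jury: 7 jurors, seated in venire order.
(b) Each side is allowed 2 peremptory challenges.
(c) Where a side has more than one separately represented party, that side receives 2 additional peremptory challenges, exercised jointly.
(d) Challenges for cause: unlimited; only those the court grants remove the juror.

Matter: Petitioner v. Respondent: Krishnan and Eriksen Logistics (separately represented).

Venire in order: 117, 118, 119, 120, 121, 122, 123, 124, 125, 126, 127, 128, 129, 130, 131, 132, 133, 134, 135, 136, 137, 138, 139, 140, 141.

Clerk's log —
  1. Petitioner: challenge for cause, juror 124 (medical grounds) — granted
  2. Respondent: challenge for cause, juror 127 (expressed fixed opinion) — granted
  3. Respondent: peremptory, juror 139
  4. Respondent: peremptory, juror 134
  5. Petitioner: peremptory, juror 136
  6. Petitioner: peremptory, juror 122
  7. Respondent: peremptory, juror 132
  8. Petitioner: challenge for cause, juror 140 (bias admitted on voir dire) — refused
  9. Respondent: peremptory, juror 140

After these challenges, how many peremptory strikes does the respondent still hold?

Respondent allotment: 2 base + 2 multi-party = 4.
Respondent peremptories used: #139, #134, #132, #140 — 4 (the for-cause on #127 doesn't count).
Remaining: 4 − 4 = 0.

0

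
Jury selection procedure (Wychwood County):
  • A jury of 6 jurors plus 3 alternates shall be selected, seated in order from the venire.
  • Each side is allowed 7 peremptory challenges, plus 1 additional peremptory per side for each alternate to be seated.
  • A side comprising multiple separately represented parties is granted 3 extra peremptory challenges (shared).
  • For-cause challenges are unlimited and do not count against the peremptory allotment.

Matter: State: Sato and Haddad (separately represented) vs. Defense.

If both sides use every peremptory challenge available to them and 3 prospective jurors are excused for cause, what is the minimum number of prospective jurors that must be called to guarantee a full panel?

Seats to fill: 6 + 3 alternates = 9.
Peremptories — State: 7 + 1×3 + 3 = 13; Defense: 7 + 1×3 = 10; total 23.
For-cause removals: 3.
Minimum venire: 9 + 23 + 3 = 35.

35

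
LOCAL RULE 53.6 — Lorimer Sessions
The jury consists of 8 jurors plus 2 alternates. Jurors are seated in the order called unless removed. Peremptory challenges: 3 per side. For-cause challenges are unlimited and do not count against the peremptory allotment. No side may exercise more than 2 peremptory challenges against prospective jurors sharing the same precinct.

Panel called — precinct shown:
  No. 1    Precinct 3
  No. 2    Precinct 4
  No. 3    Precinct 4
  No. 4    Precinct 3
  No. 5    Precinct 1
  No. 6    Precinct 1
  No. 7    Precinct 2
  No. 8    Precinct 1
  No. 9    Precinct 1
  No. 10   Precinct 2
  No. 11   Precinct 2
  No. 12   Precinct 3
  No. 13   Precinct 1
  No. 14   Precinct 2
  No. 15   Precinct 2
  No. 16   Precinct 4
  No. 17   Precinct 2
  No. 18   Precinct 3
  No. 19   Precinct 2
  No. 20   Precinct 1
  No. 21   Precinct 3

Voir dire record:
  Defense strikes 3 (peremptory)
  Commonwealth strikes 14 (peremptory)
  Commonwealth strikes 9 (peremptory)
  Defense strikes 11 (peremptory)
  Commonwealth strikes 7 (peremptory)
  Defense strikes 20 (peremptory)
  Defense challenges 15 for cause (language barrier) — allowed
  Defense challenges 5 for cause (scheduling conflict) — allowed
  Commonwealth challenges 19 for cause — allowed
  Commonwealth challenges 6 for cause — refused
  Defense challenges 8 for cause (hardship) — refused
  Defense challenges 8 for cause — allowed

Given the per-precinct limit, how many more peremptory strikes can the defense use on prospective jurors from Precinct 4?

Defense peremptories so far: #3, #11, #20 — 3 of 3 used, 0 left overall.
Against Precinct 4: #3 — 1 used; per-precinct cap 2 leaves 1.
Binding limit: min(0, 1) = 0.

0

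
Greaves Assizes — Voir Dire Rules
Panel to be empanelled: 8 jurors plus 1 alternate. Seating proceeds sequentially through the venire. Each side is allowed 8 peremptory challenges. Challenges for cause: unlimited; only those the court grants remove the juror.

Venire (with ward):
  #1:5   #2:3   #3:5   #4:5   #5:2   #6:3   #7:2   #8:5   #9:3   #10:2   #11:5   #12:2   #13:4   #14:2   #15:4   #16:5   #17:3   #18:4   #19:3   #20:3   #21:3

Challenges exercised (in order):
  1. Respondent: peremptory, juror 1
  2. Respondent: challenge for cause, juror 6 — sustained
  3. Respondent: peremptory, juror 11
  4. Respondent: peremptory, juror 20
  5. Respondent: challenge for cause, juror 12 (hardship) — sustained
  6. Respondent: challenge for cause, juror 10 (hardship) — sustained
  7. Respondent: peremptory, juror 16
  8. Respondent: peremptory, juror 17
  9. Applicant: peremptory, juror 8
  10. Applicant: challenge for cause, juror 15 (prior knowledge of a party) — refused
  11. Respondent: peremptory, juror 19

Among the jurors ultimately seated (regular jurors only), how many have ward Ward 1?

0

Removed: #1, #6, #8, #10, #11, #12, #16, #17, #19, #20.
Seated jurors 1–8: #2, #3, #4, #5, #7, #9, #13, #14 (alternates #15 not counted).
None of those are in Ward 1 → 0.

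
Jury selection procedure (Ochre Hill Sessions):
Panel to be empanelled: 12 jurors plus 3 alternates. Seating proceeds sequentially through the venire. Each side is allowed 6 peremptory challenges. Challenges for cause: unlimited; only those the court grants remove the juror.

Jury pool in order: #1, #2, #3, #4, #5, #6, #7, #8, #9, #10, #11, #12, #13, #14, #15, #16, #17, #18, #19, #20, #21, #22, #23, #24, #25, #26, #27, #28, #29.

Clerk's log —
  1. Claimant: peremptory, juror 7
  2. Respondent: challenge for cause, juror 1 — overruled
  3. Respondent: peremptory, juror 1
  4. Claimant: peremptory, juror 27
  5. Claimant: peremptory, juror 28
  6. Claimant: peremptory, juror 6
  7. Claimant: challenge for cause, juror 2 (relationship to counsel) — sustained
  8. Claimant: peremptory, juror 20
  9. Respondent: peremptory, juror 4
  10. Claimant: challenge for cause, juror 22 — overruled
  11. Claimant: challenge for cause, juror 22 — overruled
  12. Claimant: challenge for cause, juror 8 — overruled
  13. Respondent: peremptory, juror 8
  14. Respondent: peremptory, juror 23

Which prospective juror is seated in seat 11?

Removed: #1, #2, #4, #6, #7, #8, #20, #23, #27, #28. (#22 stays — for-cause denied.)
Seating in order: seats 1–12 → #3, #5, #9, #10, #11, #12, #13, #14, #15, #16, #17, #18; alternates → #19, #21, #22.
So seat 11 is #17.

17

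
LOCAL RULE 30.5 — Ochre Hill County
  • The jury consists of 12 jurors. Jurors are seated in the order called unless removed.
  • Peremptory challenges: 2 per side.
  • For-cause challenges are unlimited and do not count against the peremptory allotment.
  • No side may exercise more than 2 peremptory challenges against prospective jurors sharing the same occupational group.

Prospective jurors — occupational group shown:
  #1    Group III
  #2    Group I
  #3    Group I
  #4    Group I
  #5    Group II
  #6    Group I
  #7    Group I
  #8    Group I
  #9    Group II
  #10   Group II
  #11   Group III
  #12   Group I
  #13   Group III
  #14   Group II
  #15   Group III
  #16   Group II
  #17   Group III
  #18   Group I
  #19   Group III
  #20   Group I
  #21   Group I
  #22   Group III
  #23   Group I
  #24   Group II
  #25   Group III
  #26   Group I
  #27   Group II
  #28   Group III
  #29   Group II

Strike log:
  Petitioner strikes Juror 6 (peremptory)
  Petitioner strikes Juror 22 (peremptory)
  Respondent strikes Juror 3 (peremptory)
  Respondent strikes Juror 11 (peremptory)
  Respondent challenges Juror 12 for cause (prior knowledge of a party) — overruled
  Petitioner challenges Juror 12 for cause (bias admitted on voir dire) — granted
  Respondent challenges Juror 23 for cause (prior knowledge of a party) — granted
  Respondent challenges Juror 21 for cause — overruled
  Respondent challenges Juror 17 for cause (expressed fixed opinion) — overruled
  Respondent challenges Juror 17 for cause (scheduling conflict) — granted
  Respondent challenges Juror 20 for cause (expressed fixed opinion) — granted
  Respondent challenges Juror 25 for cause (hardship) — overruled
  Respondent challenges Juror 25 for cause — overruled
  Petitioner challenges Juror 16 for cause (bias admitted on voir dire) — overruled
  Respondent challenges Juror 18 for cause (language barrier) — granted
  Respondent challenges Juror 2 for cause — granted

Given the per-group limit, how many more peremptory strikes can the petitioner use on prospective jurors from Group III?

Petitioner peremptories so far: #6, #22 — 2 of 2 used, 0 left overall.
Against Group III: #22 — 1 used; per-group cap 2 leaves 1.
Binding limit: min(0, 1) = 0.

0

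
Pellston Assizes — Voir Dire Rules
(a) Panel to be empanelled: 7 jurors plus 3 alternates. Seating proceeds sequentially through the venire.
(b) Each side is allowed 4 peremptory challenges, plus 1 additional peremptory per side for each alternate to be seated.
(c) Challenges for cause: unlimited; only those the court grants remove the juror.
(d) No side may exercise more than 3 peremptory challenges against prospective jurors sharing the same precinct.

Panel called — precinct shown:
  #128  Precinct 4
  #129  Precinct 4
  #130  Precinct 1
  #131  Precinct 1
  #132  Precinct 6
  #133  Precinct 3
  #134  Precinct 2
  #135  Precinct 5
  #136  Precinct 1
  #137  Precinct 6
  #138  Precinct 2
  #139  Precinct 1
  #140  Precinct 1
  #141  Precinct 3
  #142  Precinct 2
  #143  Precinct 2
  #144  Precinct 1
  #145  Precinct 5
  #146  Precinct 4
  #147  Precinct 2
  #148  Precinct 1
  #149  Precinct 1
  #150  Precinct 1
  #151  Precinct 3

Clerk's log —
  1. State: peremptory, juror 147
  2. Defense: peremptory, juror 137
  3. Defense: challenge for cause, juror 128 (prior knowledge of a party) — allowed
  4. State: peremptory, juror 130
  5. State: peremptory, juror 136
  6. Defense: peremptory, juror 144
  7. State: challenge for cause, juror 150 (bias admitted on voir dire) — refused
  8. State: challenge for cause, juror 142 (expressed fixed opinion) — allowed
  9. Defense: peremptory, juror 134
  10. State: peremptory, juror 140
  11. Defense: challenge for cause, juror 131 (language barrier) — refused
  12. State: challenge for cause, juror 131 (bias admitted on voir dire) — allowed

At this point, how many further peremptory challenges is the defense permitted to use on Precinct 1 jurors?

2

Defense peremptories so far: #137, #144, #134 — 3 of 7 used, 4 left overall.
Against Precinct 1: #144 — 1 used; per-precinct cap 3 leaves 2.
Binding limit: min(4, 2) = 2.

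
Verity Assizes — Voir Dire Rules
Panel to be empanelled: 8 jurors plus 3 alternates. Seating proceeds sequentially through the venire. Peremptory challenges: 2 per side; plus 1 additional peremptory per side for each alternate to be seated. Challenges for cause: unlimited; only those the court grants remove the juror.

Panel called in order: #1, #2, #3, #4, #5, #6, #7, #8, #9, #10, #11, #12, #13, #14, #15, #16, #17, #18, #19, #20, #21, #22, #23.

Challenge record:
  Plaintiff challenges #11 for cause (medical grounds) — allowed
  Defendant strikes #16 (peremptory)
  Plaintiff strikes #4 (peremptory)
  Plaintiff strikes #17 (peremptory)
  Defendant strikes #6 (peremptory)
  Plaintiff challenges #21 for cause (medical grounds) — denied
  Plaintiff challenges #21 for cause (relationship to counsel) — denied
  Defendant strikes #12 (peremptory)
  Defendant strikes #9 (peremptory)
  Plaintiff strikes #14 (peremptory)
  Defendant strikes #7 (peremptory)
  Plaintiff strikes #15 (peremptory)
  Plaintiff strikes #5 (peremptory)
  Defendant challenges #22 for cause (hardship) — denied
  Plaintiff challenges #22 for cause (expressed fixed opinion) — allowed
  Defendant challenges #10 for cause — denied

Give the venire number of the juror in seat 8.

Removed: #4, #5, #6, #7, #9, #11, #12, #14, #15, #16, #17, #22. (#10, #21 stay — for-cause denied.)
Filling seats in venire order through position 8: #1, #2, #3, #8, #10, #13, #18, #19.
So seat 8 is #19.

19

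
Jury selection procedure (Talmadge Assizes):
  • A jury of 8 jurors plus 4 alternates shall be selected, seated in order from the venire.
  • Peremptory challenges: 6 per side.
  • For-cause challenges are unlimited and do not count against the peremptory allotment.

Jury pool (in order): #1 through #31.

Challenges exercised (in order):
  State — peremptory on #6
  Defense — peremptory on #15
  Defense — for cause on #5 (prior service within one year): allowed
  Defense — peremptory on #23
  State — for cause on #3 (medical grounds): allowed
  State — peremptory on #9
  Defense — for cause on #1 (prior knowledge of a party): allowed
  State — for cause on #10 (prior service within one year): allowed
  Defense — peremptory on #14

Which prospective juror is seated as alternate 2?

Removed: #1, #3, #5, #6, #9, #10, #14, #15, #23.
Seating in order: seats 1–8 → #2, #4, #7, #8, #11, #12, #13, #16; alternates → #17, #18, #19, #20.
So alternate 2 is #18.

18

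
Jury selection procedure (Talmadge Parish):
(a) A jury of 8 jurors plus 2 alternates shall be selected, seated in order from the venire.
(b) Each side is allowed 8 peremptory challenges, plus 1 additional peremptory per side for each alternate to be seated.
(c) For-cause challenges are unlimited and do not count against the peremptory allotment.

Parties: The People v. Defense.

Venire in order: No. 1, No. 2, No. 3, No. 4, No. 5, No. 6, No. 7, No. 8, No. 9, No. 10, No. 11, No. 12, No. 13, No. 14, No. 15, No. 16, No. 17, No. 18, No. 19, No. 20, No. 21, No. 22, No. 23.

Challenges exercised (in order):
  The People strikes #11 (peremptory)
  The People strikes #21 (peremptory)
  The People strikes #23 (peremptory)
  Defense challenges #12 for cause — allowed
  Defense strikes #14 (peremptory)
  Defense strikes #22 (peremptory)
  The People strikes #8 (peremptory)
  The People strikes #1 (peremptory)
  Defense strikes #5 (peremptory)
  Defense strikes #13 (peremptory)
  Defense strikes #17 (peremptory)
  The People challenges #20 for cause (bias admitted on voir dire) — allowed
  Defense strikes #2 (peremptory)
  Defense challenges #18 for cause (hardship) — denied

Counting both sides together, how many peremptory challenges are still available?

The People allotment: 8 base + 1 × 2 alternates = 10. Defense allotment: 8 base + 1 × 2 alternates = 10.
The People peremptories used: #11, #21, #23, #8, #1 — 5 (the for-cause on #20 doesn't count).
Defense peremptories used: #14, #22, #5, #13, #17, #2 — 6 (for-cause on #12, #18 don't count).
Remaining: (10 − 5) + (10 − 6) = 9.

9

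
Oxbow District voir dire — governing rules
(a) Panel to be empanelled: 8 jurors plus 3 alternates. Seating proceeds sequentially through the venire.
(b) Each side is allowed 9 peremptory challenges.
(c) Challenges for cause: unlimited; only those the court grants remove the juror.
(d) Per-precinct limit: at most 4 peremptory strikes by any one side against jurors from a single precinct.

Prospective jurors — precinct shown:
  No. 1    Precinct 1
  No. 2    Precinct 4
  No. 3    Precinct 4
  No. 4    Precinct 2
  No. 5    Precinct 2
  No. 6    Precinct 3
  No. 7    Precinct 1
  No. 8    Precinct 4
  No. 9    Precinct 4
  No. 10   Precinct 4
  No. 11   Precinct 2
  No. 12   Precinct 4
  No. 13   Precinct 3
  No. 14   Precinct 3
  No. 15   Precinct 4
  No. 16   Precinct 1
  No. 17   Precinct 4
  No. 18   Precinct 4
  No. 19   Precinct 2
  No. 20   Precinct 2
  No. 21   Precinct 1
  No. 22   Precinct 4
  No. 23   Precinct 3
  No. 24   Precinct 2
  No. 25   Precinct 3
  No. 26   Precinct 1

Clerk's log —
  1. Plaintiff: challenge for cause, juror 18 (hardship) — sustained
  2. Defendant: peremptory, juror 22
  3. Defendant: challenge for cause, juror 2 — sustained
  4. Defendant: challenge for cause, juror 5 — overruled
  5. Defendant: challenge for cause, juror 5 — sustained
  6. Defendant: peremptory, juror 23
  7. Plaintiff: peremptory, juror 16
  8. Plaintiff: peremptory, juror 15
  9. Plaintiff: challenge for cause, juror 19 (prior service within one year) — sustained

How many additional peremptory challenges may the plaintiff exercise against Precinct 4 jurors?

Plaintiff peremptories so far: #16, #15 — 2 of 9 used, 7 left overall.
Against Precinct 4: #15 — 1 used; per-precinct cap 4 leaves 3.
Binding limit: min(7, 3) = 3.

3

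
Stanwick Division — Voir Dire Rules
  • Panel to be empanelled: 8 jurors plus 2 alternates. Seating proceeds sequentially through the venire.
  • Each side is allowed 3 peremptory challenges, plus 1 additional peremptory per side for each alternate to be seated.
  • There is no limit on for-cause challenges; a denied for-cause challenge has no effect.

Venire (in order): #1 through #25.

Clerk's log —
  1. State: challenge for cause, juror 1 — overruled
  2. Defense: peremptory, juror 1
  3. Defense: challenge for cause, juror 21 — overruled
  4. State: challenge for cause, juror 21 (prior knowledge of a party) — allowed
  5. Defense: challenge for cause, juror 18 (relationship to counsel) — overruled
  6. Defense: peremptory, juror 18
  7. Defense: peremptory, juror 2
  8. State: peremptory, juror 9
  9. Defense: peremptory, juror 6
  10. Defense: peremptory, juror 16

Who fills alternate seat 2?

14

Removed: #1, #2, #6, #9, #16, #18, #21.
Seating in order: seats 1–8 → #3, #4, #5, #7, #8, #10, #11, #12; alternates → #13, #14.
So alternate 2 is #14.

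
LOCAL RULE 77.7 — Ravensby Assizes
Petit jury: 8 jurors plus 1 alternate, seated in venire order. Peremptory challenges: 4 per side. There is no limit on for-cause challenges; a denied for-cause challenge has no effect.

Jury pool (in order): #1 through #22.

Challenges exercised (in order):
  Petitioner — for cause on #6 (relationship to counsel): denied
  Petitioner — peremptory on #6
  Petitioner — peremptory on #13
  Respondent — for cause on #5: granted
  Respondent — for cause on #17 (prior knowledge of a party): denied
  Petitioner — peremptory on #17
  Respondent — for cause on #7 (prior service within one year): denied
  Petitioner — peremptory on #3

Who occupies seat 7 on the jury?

10

Removed: #3, #5, #6, #13, #17. (#7 stays — for-cause denied.)
Seating in order: seats 1–8 → #1, #2, #4, #7, #8, #9, #10, #11; alternates → #12.
So seat 7 is #10.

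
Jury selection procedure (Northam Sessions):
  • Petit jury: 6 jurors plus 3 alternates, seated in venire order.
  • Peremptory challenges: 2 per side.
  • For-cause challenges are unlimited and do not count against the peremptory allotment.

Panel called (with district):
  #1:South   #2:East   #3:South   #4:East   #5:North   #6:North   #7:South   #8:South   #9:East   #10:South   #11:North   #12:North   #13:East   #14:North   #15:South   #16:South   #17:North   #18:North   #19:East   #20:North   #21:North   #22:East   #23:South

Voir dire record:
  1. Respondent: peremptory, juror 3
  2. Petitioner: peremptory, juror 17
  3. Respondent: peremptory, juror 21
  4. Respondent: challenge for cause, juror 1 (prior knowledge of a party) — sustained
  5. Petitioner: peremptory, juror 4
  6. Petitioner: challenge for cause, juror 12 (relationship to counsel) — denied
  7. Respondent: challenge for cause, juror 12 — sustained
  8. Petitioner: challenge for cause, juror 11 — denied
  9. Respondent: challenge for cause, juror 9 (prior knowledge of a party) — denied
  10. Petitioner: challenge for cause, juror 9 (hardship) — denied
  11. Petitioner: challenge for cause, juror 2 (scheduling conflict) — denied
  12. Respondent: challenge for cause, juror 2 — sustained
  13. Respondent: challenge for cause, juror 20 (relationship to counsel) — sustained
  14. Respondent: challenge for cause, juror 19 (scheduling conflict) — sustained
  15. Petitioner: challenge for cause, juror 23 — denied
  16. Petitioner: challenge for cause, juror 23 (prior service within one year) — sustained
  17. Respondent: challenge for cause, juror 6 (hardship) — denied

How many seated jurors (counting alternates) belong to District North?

4

Removed: #1, #2, #3, #4, #12, #17, #19, #20, #21, #23.
Seated (9 incl. alternates): #5, #6, #7, #8, #9, #10, #11, #13, #14.
Of those, in District North: #5, #6, #11, #14 → 4.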